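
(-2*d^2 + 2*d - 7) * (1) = -2*d^2 + 2*d - 7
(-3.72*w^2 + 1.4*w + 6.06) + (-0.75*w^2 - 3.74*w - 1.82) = -4.47*w^2 - 2.34*w + 4.24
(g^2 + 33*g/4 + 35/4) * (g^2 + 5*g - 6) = g^4 + 53*g^3/4 + 44*g^2 - 23*g/4 - 105/2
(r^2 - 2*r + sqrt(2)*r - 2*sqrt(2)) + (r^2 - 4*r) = 2*r^2 - 6*r + sqrt(2)*r - 2*sqrt(2)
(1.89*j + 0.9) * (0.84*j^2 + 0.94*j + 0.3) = 1.5876*j^3 + 2.5326*j^2 + 1.413*j + 0.27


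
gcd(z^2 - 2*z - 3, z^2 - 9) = z - 3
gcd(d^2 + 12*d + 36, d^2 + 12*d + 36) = d^2 + 12*d + 36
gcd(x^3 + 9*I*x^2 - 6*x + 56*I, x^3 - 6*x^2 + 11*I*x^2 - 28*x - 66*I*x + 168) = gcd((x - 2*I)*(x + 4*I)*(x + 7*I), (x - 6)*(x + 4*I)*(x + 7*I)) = x^2 + 11*I*x - 28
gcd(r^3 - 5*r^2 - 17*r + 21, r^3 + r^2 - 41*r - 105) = r^2 - 4*r - 21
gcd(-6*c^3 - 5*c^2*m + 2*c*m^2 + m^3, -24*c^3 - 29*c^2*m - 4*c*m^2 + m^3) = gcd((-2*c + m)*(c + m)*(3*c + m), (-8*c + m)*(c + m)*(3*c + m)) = 3*c^2 + 4*c*m + m^2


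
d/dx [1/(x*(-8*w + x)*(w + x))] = (-x*(w + x) + x*(8*w - x) + (w + x)*(8*w - x))/(x^2*(w + x)^2*(8*w - x)^2)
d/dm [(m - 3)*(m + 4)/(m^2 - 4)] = (-m^2 + 16*m - 4)/(m^4 - 8*m^2 + 16)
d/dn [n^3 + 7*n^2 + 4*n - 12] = 3*n^2 + 14*n + 4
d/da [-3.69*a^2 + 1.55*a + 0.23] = 1.55 - 7.38*a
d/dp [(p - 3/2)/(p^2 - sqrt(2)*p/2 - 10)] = (4*p^2 - 2*sqrt(2)*p - (2*p - 3)*(4*p - sqrt(2)) - 40)/(-2*p^2 + sqrt(2)*p + 20)^2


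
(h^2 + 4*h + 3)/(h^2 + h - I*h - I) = (h + 3)/(h - I)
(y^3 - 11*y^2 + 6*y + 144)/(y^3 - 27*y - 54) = (y - 8)/(y + 3)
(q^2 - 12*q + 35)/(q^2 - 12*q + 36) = (q^2 - 12*q + 35)/(q^2 - 12*q + 36)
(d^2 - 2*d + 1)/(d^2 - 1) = (d - 1)/(d + 1)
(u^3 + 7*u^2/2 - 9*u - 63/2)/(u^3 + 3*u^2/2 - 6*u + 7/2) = (u^2 - 9)/(u^2 - 2*u + 1)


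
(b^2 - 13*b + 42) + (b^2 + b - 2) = 2*b^2 - 12*b + 40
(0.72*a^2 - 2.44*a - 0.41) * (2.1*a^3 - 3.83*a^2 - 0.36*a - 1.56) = 1.512*a^5 - 7.8816*a^4 + 8.225*a^3 + 1.3255*a^2 + 3.954*a + 0.6396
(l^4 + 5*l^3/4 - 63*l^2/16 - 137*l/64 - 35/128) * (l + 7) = l^5 + 33*l^4/4 + 77*l^3/16 - 1901*l^2/64 - 1953*l/128 - 245/128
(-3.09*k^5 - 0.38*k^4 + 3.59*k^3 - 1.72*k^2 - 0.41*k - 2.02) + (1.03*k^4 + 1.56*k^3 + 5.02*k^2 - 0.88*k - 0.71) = -3.09*k^5 + 0.65*k^4 + 5.15*k^3 + 3.3*k^2 - 1.29*k - 2.73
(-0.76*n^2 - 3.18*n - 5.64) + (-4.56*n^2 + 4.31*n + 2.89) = -5.32*n^2 + 1.13*n - 2.75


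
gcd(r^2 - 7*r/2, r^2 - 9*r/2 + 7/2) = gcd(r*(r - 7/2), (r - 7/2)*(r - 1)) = r - 7/2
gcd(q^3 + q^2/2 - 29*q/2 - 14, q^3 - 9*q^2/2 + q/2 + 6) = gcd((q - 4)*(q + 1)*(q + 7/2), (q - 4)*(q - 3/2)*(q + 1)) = q^2 - 3*q - 4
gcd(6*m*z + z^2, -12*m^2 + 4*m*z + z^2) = 6*m + z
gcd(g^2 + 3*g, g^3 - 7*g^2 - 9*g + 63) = g + 3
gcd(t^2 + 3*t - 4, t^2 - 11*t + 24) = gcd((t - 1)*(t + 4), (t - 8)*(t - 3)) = 1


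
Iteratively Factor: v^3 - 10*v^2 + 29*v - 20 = (v - 1)*(v^2 - 9*v + 20) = (v - 4)*(v - 1)*(v - 5)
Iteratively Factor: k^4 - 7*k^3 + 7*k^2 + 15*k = (k)*(k^3 - 7*k^2 + 7*k + 15) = k*(k - 5)*(k^2 - 2*k - 3) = k*(k - 5)*(k + 1)*(k - 3)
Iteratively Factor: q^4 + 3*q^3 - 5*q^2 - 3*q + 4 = (q + 4)*(q^3 - q^2 - q + 1) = (q - 1)*(q + 4)*(q^2 - 1) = (q - 1)*(q + 1)*(q + 4)*(q - 1)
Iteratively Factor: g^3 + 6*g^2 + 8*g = (g + 2)*(g^2 + 4*g) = (g + 2)*(g + 4)*(g)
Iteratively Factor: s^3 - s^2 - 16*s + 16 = (s + 4)*(s^2 - 5*s + 4) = (s - 1)*(s + 4)*(s - 4)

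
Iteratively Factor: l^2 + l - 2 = (l - 1)*(l + 2)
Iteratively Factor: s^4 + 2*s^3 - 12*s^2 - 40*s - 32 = (s + 2)*(s^3 - 12*s - 16) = (s + 2)^2*(s^2 - 2*s - 8) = (s - 4)*(s + 2)^2*(s + 2)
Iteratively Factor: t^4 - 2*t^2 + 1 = (t - 1)*(t^3 + t^2 - t - 1) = (t - 1)*(t + 1)*(t^2 - 1) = (t - 1)*(t + 1)^2*(t - 1)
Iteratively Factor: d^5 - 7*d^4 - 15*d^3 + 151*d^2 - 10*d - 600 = (d - 5)*(d^4 - 2*d^3 - 25*d^2 + 26*d + 120) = (d - 5)*(d + 2)*(d^3 - 4*d^2 - 17*d + 60) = (d - 5)^2*(d + 2)*(d^2 + d - 12) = (d - 5)^2*(d + 2)*(d + 4)*(d - 3)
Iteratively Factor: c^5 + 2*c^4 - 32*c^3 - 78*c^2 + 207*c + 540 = (c - 5)*(c^4 + 7*c^3 + 3*c^2 - 63*c - 108) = (c - 5)*(c + 3)*(c^3 + 4*c^2 - 9*c - 36) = (c - 5)*(c + 3)^2*(c^2 + c - 12) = (c - 5)*(c + 3)^2*(c + 4)*(c - 3)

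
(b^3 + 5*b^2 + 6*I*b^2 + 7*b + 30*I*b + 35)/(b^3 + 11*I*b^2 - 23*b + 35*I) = (b + 5)/(b + 5*I)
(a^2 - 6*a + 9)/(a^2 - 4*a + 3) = (a - 3)/(a - 1)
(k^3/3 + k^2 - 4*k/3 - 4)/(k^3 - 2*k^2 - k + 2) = (k^2 + 5*k + 6)/(3*(k^2 - 1))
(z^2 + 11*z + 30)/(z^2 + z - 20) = (z + 6)/(z - 4)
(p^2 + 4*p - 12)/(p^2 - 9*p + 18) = (p^2 + 4*p - 12)/(p^2 - 9*p + 18)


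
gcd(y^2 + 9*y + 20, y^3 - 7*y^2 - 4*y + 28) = 1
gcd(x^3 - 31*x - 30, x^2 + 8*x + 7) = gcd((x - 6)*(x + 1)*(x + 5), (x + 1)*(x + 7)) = x + 1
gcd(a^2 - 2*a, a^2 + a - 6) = a - 2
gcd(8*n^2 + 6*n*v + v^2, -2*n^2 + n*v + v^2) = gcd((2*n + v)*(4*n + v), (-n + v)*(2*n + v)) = 2*n + v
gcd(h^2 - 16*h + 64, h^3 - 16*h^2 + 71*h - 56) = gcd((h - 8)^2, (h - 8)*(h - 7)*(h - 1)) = h - 8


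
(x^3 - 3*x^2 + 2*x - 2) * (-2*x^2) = -2*x^5 + 6*x^4 - 4*x^3 + 4*x^2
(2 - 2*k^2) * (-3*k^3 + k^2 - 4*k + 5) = 6*k^5 - 2*k^4 + 2*k^3 - 8*k^2 - 8*k + 10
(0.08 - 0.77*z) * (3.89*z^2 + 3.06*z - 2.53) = -2.9953*z^3 - 2.045*z^2 + 2.1929*z - 0.2024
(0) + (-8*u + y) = -8*u + y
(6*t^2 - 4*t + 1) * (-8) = -48*t^2 + 32*t - 8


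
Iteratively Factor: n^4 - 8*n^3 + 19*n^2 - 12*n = (n - 4)*(n^3 - 4*n^2 + 3*n) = (n - 4)*(n - 3)*(n^2 - n) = (n - 4)*(n - 3)*(n - 1)*(n)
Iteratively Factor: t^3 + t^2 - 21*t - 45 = (t + 3)*(t^2 - 2*t - 15) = (t - 5)*(t + 3)*(t + 3)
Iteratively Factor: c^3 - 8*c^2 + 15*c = (c - 3)*(c^2 - 5*c) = c*(c - 3)*(c - 5)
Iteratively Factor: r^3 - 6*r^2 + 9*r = (r - 3)*(r^2 - 3*r) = r*(r - 3)*(r - 3)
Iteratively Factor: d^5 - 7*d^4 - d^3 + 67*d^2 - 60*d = (d + 3)*(d^4 - 10*d^3 + 29*d^2 - 20*d) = (d - 4)*(d + 3)*(d^3 - 6*d^2 + 5*d) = (d - 5)*(d - 4)*(d + 3)*(d^2 - d) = d*(d - 5)*(d - 4)*(d + 3)*(d - 1)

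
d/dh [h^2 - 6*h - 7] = 2*h - 6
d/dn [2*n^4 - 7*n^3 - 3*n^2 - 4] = n*(8*n^2 - 21*n - 6)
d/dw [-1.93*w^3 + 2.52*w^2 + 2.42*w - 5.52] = -5.79*w^2 + 5.04*w + 2.42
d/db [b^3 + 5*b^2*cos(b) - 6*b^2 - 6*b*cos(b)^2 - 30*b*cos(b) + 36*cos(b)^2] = -5*b^2*sin(b) + 3*b^2 + 30*b*sin(b) + 6*b*sin(2*b) + 10*b*cos(b) - 12*b - 36*sin(2*b) - 6*cos(b)^2 - 30*cos(b)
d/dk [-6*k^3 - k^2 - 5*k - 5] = -18*k^2 - 2*k - 5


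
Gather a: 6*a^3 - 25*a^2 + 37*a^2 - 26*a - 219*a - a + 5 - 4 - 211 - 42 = 6*a^3 + 12*a^2 - 246*a - 252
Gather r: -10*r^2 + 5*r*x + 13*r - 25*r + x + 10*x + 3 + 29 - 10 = -10*r^2 + r*(5*x - 12) + 11*x + 22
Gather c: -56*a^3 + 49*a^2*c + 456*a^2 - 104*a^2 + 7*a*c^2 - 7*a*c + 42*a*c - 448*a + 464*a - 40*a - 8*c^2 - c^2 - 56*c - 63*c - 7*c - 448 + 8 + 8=-56*a^3 + 352*a^2 - 24*a + c^2*(7*a - 9) + c*(49*a^2 + 35*a - 126) - 432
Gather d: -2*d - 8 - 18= -2*d - 26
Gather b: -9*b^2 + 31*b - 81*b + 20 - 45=-9*b^2 - 50*b - 25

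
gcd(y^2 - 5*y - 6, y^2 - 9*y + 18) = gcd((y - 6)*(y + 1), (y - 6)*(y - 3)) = y - 6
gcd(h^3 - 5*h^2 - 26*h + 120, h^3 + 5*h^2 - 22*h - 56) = h - 4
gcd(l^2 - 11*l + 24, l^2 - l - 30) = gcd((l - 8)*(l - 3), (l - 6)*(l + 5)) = 1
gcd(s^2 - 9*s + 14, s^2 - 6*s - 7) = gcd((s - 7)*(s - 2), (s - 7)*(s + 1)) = s - 7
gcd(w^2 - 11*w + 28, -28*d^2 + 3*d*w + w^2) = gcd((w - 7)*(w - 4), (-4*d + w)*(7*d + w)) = 1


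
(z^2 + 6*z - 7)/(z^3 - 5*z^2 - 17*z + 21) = (z + 7)/(z^2 - 4*z - 21)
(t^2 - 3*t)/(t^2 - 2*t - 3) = t/(t + 1)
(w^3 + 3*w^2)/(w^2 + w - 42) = w^2*(w + 3)/(w^2 + w - 42)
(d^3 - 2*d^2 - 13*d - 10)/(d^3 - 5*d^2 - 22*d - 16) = (d - 5)/(d - 8)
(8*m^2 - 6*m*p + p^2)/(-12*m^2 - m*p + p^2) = (-2*m + p)/(3*m + p)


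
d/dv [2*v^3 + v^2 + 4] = 2*v*(3*v + 1)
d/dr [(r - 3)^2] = 2*r - 6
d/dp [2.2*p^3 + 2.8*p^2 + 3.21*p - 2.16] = 6.6*p^2 + 5.6*p + 3.21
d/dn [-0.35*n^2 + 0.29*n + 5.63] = 0.29 - 0.7*n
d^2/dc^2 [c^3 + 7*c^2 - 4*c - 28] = 6*c + 14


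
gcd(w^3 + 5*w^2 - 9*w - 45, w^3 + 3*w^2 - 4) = 1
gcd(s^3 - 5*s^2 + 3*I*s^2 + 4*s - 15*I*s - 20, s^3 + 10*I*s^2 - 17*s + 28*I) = s^2 + 3*I*s + 4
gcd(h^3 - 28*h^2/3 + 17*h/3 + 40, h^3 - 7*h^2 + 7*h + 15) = h - 3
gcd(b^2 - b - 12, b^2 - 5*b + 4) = b - 4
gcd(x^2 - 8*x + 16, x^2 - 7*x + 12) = x - 4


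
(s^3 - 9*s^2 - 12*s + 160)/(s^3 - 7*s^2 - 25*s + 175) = (s^2 - 4*s - 32)/(s^2 - 2*s - 35)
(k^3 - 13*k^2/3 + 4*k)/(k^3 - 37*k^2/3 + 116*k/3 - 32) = k/(k - 8)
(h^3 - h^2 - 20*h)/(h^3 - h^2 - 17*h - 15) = h*(h + 4)/(h^2 + 4*h + 3)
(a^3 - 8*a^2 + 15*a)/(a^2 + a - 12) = a*(a - 5)/(a + 4)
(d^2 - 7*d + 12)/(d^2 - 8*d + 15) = (d - 4)/(d - 5)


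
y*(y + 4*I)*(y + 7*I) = y^3 + 11*I*y^2 - 28*y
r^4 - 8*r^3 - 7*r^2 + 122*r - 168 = (r - 7)*(r - 3)*(r - 2)*(r + 4)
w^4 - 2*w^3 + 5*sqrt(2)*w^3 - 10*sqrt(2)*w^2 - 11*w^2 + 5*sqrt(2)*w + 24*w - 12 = (w - 1)^2*(w - sqrt(2))*(w + 6*sqrt(2))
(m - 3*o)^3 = m^3 - 9*m^2*o + 27*m*o^2 - 27*o^3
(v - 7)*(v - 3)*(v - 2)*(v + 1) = v^4 - 11*v^3 + 29*v^2 - v - 42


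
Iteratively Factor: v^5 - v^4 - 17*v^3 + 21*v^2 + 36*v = (v)*(v^4 - v^3 - 17*v^2 + 21*v + 36) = v*(v - 3)*(v^3 + 2*v^2 - 11*v - 12) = v*(v - 3)*(v + 4)*(v^2 - 2*v - 3) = v*(v - 3)*(v + 1)*(v + 4)*(v - 3)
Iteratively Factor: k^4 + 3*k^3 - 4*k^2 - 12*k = (k - 2)*(k^3 + 5*k^2 + 6*k) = (k - 2)*(k + 3)*(k^2 + 2*k) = (k - 2)*(k + 2)*(k + 3)*(k)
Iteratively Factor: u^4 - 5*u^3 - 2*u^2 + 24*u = (u - 3)*(u^3 - 2*u^2 - 8*u) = u*(u - 3)*(u^2 - 2*u - 8) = u*(u - 3)*(u + 2)*(u - 4)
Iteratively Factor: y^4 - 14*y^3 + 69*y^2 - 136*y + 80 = (y - 1)*(y^3 - 13*y^2 + 56*y - 80) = (y - 5)*(y - 1)*(y^2 - 8*y + 16) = (y - 5)*(y - 4)*(y - 1)*(y - 4)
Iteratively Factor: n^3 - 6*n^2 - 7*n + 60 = (n - 5)*(n^2 - n - 12) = (n - 5)*(n + 3)*(n - 4)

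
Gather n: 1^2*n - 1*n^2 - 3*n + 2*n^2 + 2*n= n^2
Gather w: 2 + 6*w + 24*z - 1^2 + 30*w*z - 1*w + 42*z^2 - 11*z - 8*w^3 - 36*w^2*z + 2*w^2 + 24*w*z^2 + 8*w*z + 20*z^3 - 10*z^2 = -8*w^3 + w^2*(2 - 36*z) + w*(24*z^2 + 38*z + 5) + 20*z^3 + 32*z^2 + 13*z + 1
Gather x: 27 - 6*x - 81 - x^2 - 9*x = -x^2 - 15*x - 54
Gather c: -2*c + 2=2 - 2*c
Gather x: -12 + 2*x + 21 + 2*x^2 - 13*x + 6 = 2*x^2 - 11*x + 15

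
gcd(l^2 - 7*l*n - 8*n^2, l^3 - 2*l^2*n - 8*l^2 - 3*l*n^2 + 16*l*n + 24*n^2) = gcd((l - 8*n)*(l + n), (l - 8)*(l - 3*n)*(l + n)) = l + n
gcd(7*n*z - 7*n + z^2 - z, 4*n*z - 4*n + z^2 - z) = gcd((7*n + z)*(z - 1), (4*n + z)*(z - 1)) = z - 1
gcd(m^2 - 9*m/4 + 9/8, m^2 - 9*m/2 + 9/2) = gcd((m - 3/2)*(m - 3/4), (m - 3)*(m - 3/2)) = m - 3/2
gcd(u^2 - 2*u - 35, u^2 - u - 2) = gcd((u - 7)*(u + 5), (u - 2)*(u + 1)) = 1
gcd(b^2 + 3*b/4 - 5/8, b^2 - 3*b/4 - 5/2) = b + 5/4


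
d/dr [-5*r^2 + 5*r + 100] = 5 - 10*r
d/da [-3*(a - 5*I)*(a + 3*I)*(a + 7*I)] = -9*a^2 - 30*I*a - 87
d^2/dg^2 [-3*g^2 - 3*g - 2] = -6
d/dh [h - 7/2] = 1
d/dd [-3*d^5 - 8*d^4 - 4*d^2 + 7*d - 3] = -15*d^4 - 32*d^3 - 8*d + 7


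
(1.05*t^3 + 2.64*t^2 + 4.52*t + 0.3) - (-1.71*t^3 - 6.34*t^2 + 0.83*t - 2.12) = 2.76*t^3 + 8.98*t^2 + 3.69*t + 2.42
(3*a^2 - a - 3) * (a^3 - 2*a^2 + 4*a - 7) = 3*a^5 - 7*a^4 + 11*a^3 - 19*a^2 - 5*a + 21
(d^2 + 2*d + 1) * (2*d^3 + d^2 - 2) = 2*d^5 + 5*d^4 + 4*d^3 - d^2 - 4*d - 2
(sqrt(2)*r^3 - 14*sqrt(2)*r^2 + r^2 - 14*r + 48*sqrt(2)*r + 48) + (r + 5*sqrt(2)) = sqrt(2)*r^3 - 14*sqrt(2)*r^2 + r^2 - 13*r + 48*sqrt(2)*r + 5*sqrt(2) + 48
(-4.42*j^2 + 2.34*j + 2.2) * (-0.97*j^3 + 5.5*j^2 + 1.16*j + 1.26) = 4.2874*j^5 - 26.5798*j^4 + 5.6088*j^3 + 9.2452*j^2 + 5.5004*j + 2.772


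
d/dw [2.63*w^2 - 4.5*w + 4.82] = 5.26*w - 4.5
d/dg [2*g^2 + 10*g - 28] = 4*g + 10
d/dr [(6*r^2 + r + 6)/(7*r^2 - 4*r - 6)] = (-31*r^2 - 156*r + 18)/(49*r^4 - 56*r^3 - 68*r^2 + 48*r + 36)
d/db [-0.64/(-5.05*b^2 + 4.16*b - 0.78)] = (2.6624 - 6.464*b)/(5.05*b^2 - 4.16*b + 0.78)^2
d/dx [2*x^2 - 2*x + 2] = 4*x - 2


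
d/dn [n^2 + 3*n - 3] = 2*n + 3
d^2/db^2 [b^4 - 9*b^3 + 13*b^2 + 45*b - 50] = 12*b^2 - 54*b + 26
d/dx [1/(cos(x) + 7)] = sin(x)/(cos(x) + 7)^2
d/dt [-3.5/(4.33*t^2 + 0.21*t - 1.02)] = (30.31*t + 0.735)/(4.33*t^2 + 0.21*t - 1.02)^2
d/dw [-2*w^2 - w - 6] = -4*w - 1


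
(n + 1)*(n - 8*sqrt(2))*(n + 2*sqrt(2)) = n^3 - 6*sqrt(2)*n^2 + n^2 - 32*n - 6*sqrt(2)*n - 32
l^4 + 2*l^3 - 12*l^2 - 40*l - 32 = (l - 4)*(l + 2)^3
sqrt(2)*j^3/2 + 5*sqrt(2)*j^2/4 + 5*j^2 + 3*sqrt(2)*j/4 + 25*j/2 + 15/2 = (j + 3/2)*(j + 5*sqrt(2))*(sqrt(2)*j/2 + sqrt(2)/2)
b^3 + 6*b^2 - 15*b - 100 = (b - 4)*(b + 5)^2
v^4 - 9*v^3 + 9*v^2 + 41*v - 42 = (v - 7)*(v - 3)*(v - 1)*(v + 2)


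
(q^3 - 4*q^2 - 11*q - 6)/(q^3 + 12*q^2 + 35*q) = (q^3 - 4*q^2 - 11*q - 6)/(q*(q^2 + 12*q + 35))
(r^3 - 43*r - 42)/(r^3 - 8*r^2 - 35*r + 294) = (r + 1)/(r - 7)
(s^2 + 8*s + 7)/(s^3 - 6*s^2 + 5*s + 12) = (s + 7)/(s^2 - 7*s + 12)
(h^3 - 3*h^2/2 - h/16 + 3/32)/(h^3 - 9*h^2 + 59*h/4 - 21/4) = (16*h^2 - 1)/(8*(2*h^2 - 15*h + 7))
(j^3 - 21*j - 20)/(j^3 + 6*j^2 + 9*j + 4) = (j - 5)/(j + 1)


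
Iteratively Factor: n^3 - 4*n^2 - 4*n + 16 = (n + 2)*(n^2 - 6*n + 8) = (n - 2)*(n + 2)*(n - 4)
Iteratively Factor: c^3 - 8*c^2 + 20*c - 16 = (c - 4)*(c^2 - 4*c + 4) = (c - 4)*(c - 2)*(c - 2)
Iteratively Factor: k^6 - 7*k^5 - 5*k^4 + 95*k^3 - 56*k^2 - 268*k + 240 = (k - 1)*(k^5 - 6*k^4 - 11*k^3 + 84*k^2 + 28*k - 240) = (k - 2)*(k - 1)*(k^4 - 4*k^3 - 19*k^2 + 46*k + 120) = (k - 2)*(k - 1)*(k + 3)*(k^3 - 7*k^2 + 2*k + 40) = (k - 4)*(k - 2)*(k - 1)*(k + 3)*(k^2 - 3*k - 10) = (k - 4)*(k - 2)*(k - 1)*(k + 2)*(k + 3)*(k - 5)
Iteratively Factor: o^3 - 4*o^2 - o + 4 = (o + 1)*(o^2 - 5*o + 4) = (o - 4)*(o + 1)*(o - 1)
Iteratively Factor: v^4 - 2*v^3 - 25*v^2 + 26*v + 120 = (v - 3)*(v^3 + v^2 - 22*v - 40) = (v - 5)*(v - 3)*(v^2 + 6*v + 8) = (v - 5)*(v - 3)*(v + 2)*(v + 4)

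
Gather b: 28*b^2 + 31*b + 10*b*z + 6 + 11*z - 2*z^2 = 28*b^2 + b*(10*z + 31) - 2*z^2 + 11*z + 6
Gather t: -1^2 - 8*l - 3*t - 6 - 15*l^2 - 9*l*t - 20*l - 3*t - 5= -15*l^2 - 28*l + t*(-9*l - 6) - 12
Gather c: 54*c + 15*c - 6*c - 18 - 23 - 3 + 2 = 63*c - 42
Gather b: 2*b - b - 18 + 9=b - 9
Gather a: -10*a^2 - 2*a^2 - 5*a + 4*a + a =-12*a^2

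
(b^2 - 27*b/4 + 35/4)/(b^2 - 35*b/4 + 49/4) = (b - 5)/(b - 7)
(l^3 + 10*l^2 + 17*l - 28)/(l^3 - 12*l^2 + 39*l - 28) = (l^2 + 11*l + 28)/(l^2 - 11*l + 28)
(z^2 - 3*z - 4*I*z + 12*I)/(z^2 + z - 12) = (z - 4*I)/(z + 4)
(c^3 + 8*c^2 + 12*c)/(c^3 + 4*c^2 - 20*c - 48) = c/(c - 4)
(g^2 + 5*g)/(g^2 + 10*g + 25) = g/(g + 5)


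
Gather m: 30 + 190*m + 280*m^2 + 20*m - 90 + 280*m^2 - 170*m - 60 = 560*m^2 + 40*m - 120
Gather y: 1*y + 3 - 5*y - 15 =-4*y - 12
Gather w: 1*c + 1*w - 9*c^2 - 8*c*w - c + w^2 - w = -9*c^2 - 8*c*w + w^2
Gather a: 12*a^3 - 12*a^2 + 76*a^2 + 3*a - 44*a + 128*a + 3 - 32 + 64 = 12*a^3 + 64*a^2 + 87*a + 35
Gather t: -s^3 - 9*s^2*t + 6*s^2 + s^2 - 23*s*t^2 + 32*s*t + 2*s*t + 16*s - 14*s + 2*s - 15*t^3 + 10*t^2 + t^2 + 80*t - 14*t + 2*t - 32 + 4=-s^3 + 7*s^2 + 4*s - 15*t^3 + t^2*(11 - 23*s) + t*(-9*s^2 + 34*s + 68) - 28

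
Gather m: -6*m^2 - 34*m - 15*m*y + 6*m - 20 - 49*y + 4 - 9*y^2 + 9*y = -6*m^2 + m*(-15*y - 28) - 9*y^2 - 40*y - 16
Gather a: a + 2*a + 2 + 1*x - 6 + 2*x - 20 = 3*a + 3*x - 24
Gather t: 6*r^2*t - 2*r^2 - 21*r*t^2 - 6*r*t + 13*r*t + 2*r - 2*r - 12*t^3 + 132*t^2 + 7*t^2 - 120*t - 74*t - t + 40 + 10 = -2*r^2 - 12*t^3 + t^2*(139 - 21*r) + t*(6*r^2 + 7*r - 195) + 50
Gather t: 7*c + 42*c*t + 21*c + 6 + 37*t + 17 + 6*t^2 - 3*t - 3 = 28*c + 6*t^2 + t*(42*c + 34) + 20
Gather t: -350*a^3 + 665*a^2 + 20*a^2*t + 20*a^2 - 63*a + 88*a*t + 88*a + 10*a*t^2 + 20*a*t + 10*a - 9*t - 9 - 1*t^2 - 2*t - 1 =-350*a^3 + 685*a^2 + 35*a + t^2*(10*a - 1) + t*(20*a^2 + 108*a - 11) - 10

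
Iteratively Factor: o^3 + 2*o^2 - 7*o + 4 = (o - 1)*(o^2 + 3*o - 4) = (o - 1)*(o + 4)*(o - 1)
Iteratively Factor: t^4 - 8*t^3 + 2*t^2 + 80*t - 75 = (t - 5)*(t^3 - 3*t^2 - 13*t + 15) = (t - 5)^2*(t^2 + 2*t - 3) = (t - 5)^2*(t - 1)*(t + 3)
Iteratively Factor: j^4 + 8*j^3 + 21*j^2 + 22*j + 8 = (j + 1)*(j^3 + 7*j^2 + 14*j + 8) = (j + 1)*(j + 2)*(j^2 + 5*j + 4) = (j + 1)^2*(j + 2)*(j + 4)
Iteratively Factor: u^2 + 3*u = (u + 3)*(u)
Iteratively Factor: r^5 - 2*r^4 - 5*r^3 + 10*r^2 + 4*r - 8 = (r - 1)*(r^4 - r^3 - 6*r^2 + 4*r + 8) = (r - 1)*(r + 1)*(r^3 - 2*r^2 - 4*r + 8) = (r - 2)*(r - 1)*(r + 1)*(r^2 - 4) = (r - 2)*(r - 1)*(r + 1)*(r + 2)*(r - 2)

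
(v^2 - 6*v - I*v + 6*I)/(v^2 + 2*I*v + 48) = (v^2 - 6*v - I*v + 6*I)/(v^2 + 2*I*v + 48)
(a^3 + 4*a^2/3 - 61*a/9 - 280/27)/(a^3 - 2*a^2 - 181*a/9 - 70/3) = (a - 8/3)/(a - 6)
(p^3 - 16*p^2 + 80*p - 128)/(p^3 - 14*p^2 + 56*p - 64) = (p - 4)/(p - 2)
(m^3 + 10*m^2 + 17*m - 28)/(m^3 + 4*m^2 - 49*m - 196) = (m - 1)/(m - 7)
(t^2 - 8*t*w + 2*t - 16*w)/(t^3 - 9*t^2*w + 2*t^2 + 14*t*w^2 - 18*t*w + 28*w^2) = (t - 8*w)/(t^2 - 9*t*w + 14*w^2)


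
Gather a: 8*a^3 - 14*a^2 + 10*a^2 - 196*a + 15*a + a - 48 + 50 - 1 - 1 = 8*a^3 - 4*a^2 - 180*a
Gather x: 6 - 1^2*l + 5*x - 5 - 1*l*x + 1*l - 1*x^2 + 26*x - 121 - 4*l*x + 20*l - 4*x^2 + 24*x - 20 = 20*l - 5*x^2 + x*(55 - 5*l) - 140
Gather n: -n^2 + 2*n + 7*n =-n^2 + 9*n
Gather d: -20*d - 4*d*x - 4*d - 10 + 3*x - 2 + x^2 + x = d*(-4*x - 24) + x^2 + 4*x - 12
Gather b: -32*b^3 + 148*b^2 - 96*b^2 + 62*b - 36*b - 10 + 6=-32*b^3 + 52*b^2 + 26*b - 4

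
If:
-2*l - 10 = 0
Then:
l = -5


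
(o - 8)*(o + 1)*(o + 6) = o^3 - o^2 - 50*o - 48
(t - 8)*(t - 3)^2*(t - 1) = t^4 - 15*t^3 + 71*t^2 - 129*t + 72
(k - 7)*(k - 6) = k^2 - 13*k + 42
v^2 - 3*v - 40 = (v - 8)*(v + 5)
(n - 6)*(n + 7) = n^2 + n - 42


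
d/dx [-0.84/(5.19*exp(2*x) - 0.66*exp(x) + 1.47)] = (8.7192*exp(x) - 0.5544)*exp(x)/(5.19*exp(2*x) - 0.66*exp(x) + 1.47)^2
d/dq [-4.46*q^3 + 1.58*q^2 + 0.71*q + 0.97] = -13.38*q^2 + 3.16*q + 0.71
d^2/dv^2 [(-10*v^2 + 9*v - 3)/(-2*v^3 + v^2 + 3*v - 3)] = 2*(40*v^6 - 108*v^5 + 306*v^4 - 561*v^3 + 369*v^2 - 108*v + 45)/(8*v^9 - 12*v^8 - 30*v^7 + 71*v^6 + 9*v^5 - 126*v^4 + 81*v^3 + 54*v^2 - 81*v + 27)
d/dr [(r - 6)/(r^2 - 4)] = (r^2 - 2*r*(r - 6) - 4)/(r^2 - 4)^2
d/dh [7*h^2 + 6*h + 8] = 14*h + 6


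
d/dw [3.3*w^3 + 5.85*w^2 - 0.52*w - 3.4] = 9.9*w^2 + 11.7*w - 0.52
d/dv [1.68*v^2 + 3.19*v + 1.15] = 3.36*v + 3.19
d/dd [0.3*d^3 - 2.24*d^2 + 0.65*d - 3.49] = 0.9*d^2 - 4.48*d + 0.65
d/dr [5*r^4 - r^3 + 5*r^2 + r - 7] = 20*r^3 - 3*r^2 + 10*r + 1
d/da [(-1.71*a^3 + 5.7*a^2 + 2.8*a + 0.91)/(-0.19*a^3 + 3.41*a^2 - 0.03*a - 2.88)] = (-1.11022302462516e-16*a^5 - 4.7481*a^4 + 1.1666*a^3 + 5.5741*a^2 - 39.0382*a - 8.0367)/(0.0361*a^6 - 1.2958*a^5 + 11.6395*a^4 + 0.8898*a^3 - 19.6407*a^2 + 0.1728*a + 8.2944)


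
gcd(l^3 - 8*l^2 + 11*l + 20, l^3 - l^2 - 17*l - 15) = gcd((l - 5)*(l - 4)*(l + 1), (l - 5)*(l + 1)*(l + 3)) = l^2 - 4*l - 5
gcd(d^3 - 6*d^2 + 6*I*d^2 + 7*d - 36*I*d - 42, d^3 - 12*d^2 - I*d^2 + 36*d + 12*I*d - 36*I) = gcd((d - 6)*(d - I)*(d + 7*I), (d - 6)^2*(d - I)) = d^2 + d*(-6 - I) + 6*I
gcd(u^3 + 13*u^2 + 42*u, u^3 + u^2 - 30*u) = u^2 + 6*u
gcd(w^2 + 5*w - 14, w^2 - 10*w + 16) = w - 2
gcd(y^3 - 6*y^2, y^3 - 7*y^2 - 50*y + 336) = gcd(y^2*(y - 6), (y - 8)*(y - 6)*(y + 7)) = y - 6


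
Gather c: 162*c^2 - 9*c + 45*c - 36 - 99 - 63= 162*c^2 + 36*c - 198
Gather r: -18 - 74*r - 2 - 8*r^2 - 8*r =-8*r^2 - 82*r - 20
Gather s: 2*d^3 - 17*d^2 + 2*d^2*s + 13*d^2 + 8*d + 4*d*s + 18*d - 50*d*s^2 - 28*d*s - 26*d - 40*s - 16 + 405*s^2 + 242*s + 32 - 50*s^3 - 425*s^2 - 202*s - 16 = 2*d^3 - 4*d^2 - 50*s^3 + s^2*(-50*d - 20) + s*(2*d^2 - 24*d)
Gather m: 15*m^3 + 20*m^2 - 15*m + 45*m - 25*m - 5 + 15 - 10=15*m^3 + 20*m^2 + 5*m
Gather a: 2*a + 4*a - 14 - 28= 6*a - 42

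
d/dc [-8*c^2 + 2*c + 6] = 2 - 16*c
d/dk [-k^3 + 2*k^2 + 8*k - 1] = -3*k^2 + 4*k + 8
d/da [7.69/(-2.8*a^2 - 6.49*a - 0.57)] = (43.064*a + 49.9081)/(2.8*a^2 + 6.49*a + 0.57)^2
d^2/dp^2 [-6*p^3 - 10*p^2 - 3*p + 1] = -36*p - 20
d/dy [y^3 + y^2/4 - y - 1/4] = 3*y^2 + y/2 - 1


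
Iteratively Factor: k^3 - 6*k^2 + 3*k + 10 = (k + 1)*(k^2 - 7*k + 10) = (k - 5)*(k + 1)*(k - 2)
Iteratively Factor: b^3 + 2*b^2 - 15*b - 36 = (b + 3)*(b^2 - b - 12) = (b + 3)^2*(b - 4)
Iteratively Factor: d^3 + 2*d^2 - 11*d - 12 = (d + 4)*(d^2 - 2*d - 3) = (d + 1)*(d + 4)*(d - 3)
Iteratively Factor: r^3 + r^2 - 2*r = (r - 1)*(r^2 + 2*r) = r*(r - 1)*(r + 2)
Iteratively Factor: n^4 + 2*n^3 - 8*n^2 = (n)*(n^3 + 2*n^2 - 8*n) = n*(n + 4)*(n^2 - 2*n) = n*(n - 2)*(n + 4)*(n)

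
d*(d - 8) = d^2 - 8*d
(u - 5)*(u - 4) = u^2 - 9*u + 20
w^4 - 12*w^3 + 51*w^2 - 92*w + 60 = (w - 5)*(w - 3)*(w - 2)^2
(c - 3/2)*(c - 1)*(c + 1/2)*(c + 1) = c^4 - c^3 - 7*c^2/4 + c + 3/4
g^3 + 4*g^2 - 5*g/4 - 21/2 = (g - 3/2)*(g + 2)*(g + 7/2)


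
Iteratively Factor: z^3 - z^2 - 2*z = (z)*(z^2 - z - 2) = z*(z - 2)*(z + 1)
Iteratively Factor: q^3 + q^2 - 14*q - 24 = (q + 3)*(q^2 - 2*q - 8) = (q - 4)*(q + 3)*(q + 2)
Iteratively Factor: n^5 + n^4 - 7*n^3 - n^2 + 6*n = (n + 3)*(n^4 - 2*n^3 - n^2 + 2*n) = (n + 1)*(n + 3)*(n^3 - 3*n^2 + 2*n) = (n - 2)*(n + 1)*(n + 3)*(n^2 - n) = (n - 2)*(n - 1)*(n + 1)*(n + 3)*(n)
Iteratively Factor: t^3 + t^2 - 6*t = (t - 2)*(t^2 + 3*t) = (t - 2)*(t + 3)*(t)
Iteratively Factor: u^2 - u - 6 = (u + 2)*(u - 3)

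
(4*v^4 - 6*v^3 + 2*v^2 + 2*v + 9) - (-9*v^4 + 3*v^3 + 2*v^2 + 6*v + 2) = 13*v^4 - 9*v^3 - 4*v + 7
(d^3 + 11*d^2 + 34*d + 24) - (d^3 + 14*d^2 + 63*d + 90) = -3*d^2 - 29*d - 66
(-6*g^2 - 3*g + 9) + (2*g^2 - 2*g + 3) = -4*g^2 - 5*g + 12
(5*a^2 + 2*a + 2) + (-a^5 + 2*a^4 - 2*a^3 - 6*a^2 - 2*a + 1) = -a^5 + 2*a^4 - 2*a^3 - a^2 + 3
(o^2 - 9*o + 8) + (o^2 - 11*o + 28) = 2*o^2 - 20*o + 36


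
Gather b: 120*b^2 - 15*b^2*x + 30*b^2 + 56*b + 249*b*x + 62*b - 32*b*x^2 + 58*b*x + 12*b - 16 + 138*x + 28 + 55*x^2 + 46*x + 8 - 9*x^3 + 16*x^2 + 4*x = b^2*(150 - 15*x) + b*(-32*x^2 + 307*x + 130) - 9*x^3 + 71*x^2 + 188*x + 20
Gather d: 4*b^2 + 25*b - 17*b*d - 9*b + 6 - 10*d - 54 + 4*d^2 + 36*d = 4*b^2 + 16*b + 4*d^2 + d*(26 - 17*b) - 48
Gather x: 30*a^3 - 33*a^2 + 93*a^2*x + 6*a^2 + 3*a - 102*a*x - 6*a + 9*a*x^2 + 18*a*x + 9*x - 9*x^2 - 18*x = 30*a^3 - 27*a^2 - 3*a + x^2*(9*a - 9) + x*(93*a^2 - 84*a - 9)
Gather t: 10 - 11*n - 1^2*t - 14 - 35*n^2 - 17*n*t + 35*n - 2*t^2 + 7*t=-35*n^2 + 24*n - 2*t^2 + t*(6 - 17*n) - 4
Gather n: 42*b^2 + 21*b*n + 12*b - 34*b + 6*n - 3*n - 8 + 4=42*b^2 - 22*b + n*(21*b + 3) - 4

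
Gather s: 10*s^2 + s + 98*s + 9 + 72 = 10*s^2 + 99*s + 81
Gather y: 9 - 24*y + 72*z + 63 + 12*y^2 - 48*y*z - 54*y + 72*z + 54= 12*y^2 + y*(-48*z - 78) + 144*z + 126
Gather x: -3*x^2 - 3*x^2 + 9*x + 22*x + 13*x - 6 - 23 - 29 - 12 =-6*x^2 + 44*x - 70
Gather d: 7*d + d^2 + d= d^2 + 8*d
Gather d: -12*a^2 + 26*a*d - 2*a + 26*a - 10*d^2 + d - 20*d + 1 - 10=-12*a^2 + 24*a - 10*d^2 + d*(26*a - 19) - 9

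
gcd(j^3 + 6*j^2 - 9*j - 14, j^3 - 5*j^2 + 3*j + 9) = j + 1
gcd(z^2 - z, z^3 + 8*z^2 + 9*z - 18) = z - 1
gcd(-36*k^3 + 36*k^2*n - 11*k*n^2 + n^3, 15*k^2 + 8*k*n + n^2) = 1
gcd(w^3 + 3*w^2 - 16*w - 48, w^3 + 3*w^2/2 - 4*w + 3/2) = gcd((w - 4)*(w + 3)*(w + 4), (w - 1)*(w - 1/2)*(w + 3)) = w + 3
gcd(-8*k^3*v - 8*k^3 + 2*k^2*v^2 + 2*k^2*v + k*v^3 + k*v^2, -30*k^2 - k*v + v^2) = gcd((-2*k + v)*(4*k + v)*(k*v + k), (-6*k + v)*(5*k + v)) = 1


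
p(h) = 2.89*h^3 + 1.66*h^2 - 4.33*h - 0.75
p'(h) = 8.67*h^2 + 3.32*h - 4.33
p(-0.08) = -0.39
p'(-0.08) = -4.54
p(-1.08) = 2.22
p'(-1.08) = 2.20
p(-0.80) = 2.30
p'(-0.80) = -1.44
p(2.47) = 42.23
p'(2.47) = 56.77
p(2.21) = 28.98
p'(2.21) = 45.35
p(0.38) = -2.00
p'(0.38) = -1.82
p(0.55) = -2.15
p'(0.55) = 0.12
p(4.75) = 325.86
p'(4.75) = 207.06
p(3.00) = 79.23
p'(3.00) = 83.66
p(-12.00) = -4703.67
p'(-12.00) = 1204.31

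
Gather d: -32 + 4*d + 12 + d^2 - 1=d^2 + 4*d - 21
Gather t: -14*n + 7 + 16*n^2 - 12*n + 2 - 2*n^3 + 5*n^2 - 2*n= -2*n^3 + 21*n^2 - 28*n + 9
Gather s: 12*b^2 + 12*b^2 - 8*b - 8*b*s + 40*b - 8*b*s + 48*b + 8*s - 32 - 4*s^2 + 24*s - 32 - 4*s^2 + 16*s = 24*b^2 + 80*b - 8*s^2 + s*(48 - 16*b) - 64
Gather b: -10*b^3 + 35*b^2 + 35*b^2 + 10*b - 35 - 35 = -10*b^3 + 70*b^2 + 10*b - 70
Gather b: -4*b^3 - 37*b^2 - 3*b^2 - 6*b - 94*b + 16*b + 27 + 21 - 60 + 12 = -4*b^3 - 40*b^2 - 84*b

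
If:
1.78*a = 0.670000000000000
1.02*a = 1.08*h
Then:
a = 0.38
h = 0.36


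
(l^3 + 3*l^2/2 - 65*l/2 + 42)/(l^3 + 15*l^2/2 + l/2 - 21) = (l - 4)/(l + 2)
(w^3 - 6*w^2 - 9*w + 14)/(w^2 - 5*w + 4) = (w^2 - 5*w - 14)/(w - 4)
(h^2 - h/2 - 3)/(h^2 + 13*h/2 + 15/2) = (h - 2)/(h + 5)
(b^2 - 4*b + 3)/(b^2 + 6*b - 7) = (b - 3)/(b + 7)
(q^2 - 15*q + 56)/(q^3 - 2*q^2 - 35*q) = (q - 8)/(q*(q + 5))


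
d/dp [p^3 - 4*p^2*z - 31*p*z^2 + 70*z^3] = 3*p^2 - 8*p*z - 31*z^2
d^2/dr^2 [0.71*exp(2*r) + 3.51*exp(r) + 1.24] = (2.84*exp(r) + 3.51)*exp(r)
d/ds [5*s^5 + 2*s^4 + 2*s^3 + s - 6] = 25*s^4 + 8*s^3 + 6*s^2 + 1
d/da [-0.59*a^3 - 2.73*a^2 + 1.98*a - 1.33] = -1.77*a^2 - 5.46*a + 1.98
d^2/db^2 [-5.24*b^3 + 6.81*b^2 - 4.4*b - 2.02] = 13.62 - 31.44*b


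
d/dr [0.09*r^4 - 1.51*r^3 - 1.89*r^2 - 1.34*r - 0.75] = 0.36*r^3 - 4.53*r^2 - 3.78*r - 1.34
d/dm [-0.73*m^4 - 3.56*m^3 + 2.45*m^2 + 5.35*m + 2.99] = -2.92*m^3 - 10.68*m^2 + 4.9*m + 5.35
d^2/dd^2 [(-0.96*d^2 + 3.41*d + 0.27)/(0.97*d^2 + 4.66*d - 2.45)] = (15.095722*d^3 - 12.164382*d^2 + 55.945914*d + 79.348874)/(0.912673*d^6 + 13.153782*d^5 + 56.276781*d^4 + 34.747756*d^3 - 142.142385*d^2 + 83.91495*d - 14.706125)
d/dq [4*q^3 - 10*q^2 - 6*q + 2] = 12*q^2 - 20*q - 6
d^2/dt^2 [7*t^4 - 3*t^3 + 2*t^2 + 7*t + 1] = 84*t^2 - 18*t + 4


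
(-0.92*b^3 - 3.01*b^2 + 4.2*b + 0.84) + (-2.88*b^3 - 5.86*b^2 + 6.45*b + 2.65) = -3.8*b^3 - 8.87*b^2 + 10.65*b + 3.49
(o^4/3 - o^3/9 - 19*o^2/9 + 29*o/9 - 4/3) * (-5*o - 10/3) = -5*o^5/3 - 5*o^4/9 + 295*o^3/27 - 245*o^2/27 - 110*o/27 + 40/9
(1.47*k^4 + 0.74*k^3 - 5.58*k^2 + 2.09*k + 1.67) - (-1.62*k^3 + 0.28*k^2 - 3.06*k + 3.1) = 1.47*k^4 + 2.36*k^3 - 5.86*k^2 + 5.15*k - 1.43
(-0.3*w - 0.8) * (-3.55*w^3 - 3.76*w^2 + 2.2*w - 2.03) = 1.065*w^4 + 3.968*w^3 + 2.348*w^2 - 1.151*w + 1.624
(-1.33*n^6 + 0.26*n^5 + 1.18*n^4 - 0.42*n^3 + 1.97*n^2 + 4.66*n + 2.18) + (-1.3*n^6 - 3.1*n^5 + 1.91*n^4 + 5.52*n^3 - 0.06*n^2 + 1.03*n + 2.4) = -2.63*n^6 - 2.84*n^5 + 3.09*n^4 + 5.1*n^3 + 1.91*n^2 + 5.69*n + 4.58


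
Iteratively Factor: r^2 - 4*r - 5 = (r + 1)*(r - 5)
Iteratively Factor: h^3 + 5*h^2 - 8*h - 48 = (h + 4)*(h^2 + h - 12) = (h - 3)*(h + 4)*(h + 4)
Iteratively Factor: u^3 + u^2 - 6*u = (u)*(u^2 + u - 6) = u*(u - 2)*(u + 3)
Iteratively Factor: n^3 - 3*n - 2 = (n + 1)*(n^2 - n - 2) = (n - 2)*(n + 1)*(n + 1)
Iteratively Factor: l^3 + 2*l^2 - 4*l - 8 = (l - 2)*(l^2 + 4*l + 4) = (l - 2)*(l + 2)*(l + 2)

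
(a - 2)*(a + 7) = a^2 + 5*a - 14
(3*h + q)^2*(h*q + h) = 9*h^3*q + 9*h^3 + 6*h^2*q^2 + 6*h^2*q + h*q^3 + h*q^2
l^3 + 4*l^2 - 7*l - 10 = (l - 2)*(l + 1)*(l + 5)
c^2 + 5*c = c*(c + 5)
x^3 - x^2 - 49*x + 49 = (x - 7)*(x - 1)*(x + 7)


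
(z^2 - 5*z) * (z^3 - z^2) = z^5 - 6*z^4 + 5*z^3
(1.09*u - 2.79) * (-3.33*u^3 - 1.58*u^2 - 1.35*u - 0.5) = -3.6297*u^4 + 7.5685*u^3 + 2.9367*u^2 + 3.2215*u + 1.395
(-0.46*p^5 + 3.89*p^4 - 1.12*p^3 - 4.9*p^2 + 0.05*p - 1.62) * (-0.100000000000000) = 0.046*p^5 - 0.389*p^4 + 0.112*p^3 + 0.49*p^2 - 0.005*p + 0.162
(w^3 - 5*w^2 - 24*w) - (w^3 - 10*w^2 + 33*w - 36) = 5*w^2 - 57*w + 36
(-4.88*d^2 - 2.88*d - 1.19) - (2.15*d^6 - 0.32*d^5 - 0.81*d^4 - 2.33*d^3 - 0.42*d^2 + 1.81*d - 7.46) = -2.15*d^6 + 0.32*d^5 + 0.81*d^4 + 2.33*d^3 - 4.46*d^2 - 4.69*d + 6.27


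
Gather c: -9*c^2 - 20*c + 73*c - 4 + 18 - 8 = -9*c^2 + 53*c + 6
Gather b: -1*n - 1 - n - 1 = -2*n - 2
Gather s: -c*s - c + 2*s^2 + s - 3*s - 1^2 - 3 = -c + 2*s^2 + s*(-c - 2) - 4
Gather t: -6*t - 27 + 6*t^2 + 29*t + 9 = 6*t^2 + 23*t - 18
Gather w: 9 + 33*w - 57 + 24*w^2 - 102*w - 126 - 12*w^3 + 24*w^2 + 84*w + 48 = -12*w^3 + 48*w^2 + 15*w - 126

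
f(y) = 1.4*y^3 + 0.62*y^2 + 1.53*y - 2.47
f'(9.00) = 352.89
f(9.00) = 1082.12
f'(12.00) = 621.21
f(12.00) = 2524.37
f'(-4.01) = 64.09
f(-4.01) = -88.91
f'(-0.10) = 1.45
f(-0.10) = -2.62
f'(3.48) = 56.71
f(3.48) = 69.36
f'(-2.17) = 18.62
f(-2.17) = -17.18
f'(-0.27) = 1.50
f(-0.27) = -2.87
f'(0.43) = 2.84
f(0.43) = -1.59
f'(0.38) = 2.61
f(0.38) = -1.72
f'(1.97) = 20.27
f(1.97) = 13.65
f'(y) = 4.2*y^2 + 1.24*y + 1.53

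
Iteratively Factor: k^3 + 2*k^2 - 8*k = (k + 4)*(k^2 - 2*k) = (k - 2)*(k + 4)*(k)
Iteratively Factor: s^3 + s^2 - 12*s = (s - 3)*(s^2 + 4*s) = (s - 3)*(s + 4)*(s)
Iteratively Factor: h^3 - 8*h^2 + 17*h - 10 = (h - 5)*(h^2 - 3*h + 2) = (h - 5)*(h - 2)*(h - 1)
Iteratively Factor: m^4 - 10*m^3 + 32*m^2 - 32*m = (m - 4)*(m^3 - 6*m^2 + 8*m) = (m - 4)^2*(m^2 - 2*m) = (m - 4)^2*(m - 2)*(m)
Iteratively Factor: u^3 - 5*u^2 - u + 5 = (u - 1)*(u^2 - 4*u - 5) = (u - 5)*(u - 1)*(u + 1)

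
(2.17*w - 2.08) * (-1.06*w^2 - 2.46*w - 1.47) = -2.3002*w^3 - 3.1334*w^2 + 1.9269*w + 3.0576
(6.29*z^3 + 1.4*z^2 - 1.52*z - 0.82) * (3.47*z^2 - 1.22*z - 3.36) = 21.8263*z^5 - 2.8158*z^4 - 28.1168*z^3 - 5.695*z^2 + 6.1076*z + 2.7552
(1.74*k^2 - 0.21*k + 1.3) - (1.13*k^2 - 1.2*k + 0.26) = 0.61*k^2 + 0.99*k + 1.04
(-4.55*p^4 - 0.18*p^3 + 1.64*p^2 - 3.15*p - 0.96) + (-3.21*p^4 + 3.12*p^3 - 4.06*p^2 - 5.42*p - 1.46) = -7.76*p^4 + 2.94*p^3 - 2.42*p^2 - 8.57*p - 2.42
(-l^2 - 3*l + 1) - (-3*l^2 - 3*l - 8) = 2*l^2 + 9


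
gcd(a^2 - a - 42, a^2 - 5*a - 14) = a - 7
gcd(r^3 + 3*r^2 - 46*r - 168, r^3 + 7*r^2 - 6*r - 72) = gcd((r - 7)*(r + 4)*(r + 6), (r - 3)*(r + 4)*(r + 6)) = r^2 + 10*r + 24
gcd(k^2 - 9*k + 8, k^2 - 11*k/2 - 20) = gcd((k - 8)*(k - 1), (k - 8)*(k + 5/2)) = k - 8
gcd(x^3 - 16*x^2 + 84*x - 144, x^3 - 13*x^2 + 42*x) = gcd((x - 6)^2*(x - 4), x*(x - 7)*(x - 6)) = x - 6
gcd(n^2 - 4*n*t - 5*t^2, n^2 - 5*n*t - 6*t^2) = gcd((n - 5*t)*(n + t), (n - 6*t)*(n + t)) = n + t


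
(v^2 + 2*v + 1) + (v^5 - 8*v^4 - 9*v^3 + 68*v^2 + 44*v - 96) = v^5 - 8*v^4 - 9*v^3 + 69*v^2 + 46*v - 95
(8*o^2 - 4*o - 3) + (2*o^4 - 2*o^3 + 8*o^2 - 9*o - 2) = 2*o^4 - 2*o^3 + 16*o^2 - 13*o - 5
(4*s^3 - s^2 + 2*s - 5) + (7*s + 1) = 4*s^3 - s^2 + 9*s - 4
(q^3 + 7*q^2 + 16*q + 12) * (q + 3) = q^4 + 10*q^3 + 37*q^2 + 60*q + 36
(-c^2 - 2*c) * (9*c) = -9*c^3 - 18*c^2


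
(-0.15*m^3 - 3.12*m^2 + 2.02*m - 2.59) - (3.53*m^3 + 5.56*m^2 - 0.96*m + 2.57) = -3.68*m^3 - 8.68*m^2 + 2.98*m - 5.16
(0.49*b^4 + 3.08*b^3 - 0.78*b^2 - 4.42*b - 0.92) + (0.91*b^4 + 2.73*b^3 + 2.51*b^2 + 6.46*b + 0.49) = 1.4*b^4 + 5.81*b^3 + 1.73*b^2 + 2.04*b - 0.43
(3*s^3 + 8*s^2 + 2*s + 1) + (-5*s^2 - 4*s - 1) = 3*s^3 + 3*s^2 - 2*s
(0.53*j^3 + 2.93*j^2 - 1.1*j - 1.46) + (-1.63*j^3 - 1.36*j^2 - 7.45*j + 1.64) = -1.1*j^3 + 1.57*j^2 - 8.55*j + 0.18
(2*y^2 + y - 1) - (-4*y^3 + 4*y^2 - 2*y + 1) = 4*y^3 - 2*y^2 + 3*y - 2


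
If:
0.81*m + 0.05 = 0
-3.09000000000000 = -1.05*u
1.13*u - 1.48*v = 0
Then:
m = -0.06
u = 2.94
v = 2.25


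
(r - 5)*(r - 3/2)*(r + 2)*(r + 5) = r^4 + r^3/2 - 28*r^2 - 25*r/2 + 75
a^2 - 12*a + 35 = (a - 7)*(a - 5)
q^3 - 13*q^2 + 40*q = q*(q - 8)*(q - 5)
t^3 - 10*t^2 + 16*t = t*(t - 8)*(t - 2)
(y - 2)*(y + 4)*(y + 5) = y^3 + 7*y^2 + 2*y - 40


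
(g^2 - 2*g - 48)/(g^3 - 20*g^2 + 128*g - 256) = (g + 6)/(g^2 - 12*g + 32)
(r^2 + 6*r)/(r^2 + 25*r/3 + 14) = 3*r/(3*r + 7)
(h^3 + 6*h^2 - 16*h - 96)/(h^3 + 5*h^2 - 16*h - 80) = (h + 6)/(h + 5)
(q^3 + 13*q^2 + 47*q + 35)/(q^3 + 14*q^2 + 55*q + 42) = (q + 5)/(q + 6)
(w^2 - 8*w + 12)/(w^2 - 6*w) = (w - 2)/w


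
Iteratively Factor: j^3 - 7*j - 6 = (j + 1)*(j^2 - j - 6) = (j + 1)*(j + 2)*(j - 3)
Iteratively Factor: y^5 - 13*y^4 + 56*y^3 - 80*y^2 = (y - 5)*(y^4 - 8*y^3 + 16*y^2) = y*(y - 5)*(y^3 - 8*y^2 + 16*y) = y*(y - 5)*(y - 4)*(y^2 - 4*y) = y*(y - 5)*(y - 4)^2*(y)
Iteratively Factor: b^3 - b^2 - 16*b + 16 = (b - 4)*(b^2 + 3*b - 4) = (b - 4)*(b - 1)*(b + 4)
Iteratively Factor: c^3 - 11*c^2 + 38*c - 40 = (c - 4)*(c^2 - 7*c + 10) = (c - 4)*(c - 2)*(c - 5)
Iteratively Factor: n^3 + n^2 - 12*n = (n - 3)*(n^2 + 4*n) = n*(n - 3)*(n + 4)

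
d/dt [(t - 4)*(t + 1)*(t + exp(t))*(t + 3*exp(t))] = 4*t^3*exp(t) + 4*t^3 + 6*t^2*exp(2*t) - 9*t^2 - 12*t*exp(2*t) - 40*t*exp(t) - 8*t - 33*exp(2*t) - 16*exp(t)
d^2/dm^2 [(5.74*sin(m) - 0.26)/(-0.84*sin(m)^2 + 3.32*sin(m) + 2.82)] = (-4.05014400000002*sin(m)^5 - 15.273888*sin(m)^4 - 75.656448*sin(m)^3 + 57.968816*sin(m)^2 + 37.851*sin(m) - 114.443776)/(-0.84*sin(m)^2 + 3.32*sin(m) + 2.82)^3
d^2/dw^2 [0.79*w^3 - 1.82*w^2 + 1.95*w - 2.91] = 4.74*w - 3.64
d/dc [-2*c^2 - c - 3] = -4*c - 1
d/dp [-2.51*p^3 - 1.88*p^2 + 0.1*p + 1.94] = -7.53*p^2 - 3.76*p + 0.1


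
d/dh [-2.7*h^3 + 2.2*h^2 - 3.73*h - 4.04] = -8.1*h^2 + 4.4*h - 3.73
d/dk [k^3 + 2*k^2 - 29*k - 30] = 3*k^2 + 4*k - 29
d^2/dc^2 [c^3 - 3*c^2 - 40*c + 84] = 6*c - 6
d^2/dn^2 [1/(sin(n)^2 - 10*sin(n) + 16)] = 2*(-2*sin(n)^4 + 15*sin(n)^3 - 15*sin(n)^2 - 110*sin(n) + 84)/(sin(n)^2 - 10*sin(n) + 16)^3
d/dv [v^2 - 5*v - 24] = 2*v - 5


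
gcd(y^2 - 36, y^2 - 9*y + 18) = y - 6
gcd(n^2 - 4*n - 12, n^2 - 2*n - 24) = n - 6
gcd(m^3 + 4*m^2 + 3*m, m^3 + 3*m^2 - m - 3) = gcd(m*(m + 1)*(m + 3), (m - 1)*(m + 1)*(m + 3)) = m^2 + 4*m + 3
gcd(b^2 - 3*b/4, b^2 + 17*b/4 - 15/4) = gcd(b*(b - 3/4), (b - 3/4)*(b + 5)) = b - 3/4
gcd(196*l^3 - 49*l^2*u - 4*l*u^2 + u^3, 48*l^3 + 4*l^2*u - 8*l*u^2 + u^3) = -4*l + u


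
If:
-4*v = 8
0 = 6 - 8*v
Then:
No Solution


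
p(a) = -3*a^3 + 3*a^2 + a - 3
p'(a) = -9*a^2 + 6*a + 1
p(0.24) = -2.63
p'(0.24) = 1.92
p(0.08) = -2.90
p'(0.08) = 1.42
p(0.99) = -1.98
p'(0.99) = -1.88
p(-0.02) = -3.02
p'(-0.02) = 0.88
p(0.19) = -2.72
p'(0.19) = 1.82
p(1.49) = -4.77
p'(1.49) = -10.04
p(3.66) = -106.24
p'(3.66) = -97.60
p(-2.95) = 97.17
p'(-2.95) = -95.02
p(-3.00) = 102.00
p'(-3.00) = -98.00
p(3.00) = -54.00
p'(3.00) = -62.00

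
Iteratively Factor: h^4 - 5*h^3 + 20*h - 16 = (h - 2)*(h^3 - 3*h^2 - 6*h + 8) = (h - 2)*(h + 2)*(h^2 - 5*h + 4) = (h - 2)*(h - 1)*(h + 2)*(h - 4)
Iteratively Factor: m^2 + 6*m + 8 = (m + 4)*(m + 2)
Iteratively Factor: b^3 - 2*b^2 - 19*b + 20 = (b + 4)*(b^2 - 6*b + 5) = (b - 5)*(b + 4)*(b - 1)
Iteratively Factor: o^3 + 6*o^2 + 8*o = (o)*(o^2 + 6*o + 8) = o*(o + 4)*(o + 2)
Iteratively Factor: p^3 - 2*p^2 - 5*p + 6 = (p - 3)*(p^2 + p - 2) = (p - 3)*(p + 2)*(p - 1)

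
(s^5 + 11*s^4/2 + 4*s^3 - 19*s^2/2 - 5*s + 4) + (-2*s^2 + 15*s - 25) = s^5 + 11*s^4/2 + 4*s^3 - 23*s^2/2 + 10*s - 21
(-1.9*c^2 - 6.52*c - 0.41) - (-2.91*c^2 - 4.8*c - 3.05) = 1.01*c^2 - 1.72*c + 2.64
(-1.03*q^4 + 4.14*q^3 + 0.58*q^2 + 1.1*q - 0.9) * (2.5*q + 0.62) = -2.575*q^5 + 9.7114*q^4 + 4.0168*q^3 + 3.1096*q^2 - 1.568*q - 0.558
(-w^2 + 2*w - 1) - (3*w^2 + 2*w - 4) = 3 - 4*w^2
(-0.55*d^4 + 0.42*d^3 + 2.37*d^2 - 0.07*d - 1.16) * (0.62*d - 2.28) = -0.341*d^5 + 1.5144*d^4 + 0.5118*d^3 - 5.447*d^2 - 0.5596*d + 2.6448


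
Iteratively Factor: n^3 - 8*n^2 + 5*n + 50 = (n + 2)*(n^2 - 10*n + 25) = (n - 5)*(n + 2)*(n - 5)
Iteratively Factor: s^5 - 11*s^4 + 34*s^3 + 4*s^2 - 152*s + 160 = (s - 2)*(s^4 - 9*s^3 + 16*s^2 + 36*s - 80) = (s - 4)*(s - 2)*(s^3 - 5*s^2 - 4*s + 20) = (s - 4)*(s - 2)^2*(s^2 - 3*s - 10) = (s - 5)*(s - 4)*(s - 2)^2*(s + 2)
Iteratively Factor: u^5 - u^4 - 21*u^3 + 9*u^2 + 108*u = (u)*(u^4 - u^3 - 21*u^2 + 9*u + 108) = u*(u - 3)*(u^3 + 2*u^2 - 15*u - 36) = u*(u - 3)*(u + 3)*(u^2 - u - 12) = u*(u - 4)*(u - 3)*(u + 3)*(u + 3)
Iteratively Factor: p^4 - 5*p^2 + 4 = (p - 2)*(p^3 + 2*p^2 - p - 2) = (p - 2)*(p + 2)*(p^2 - 1) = (p - 2)*(p + 1)*(p + 2)*(p - 1)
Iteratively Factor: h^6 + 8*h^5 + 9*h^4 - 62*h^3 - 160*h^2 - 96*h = (h + 2)*(h^5 + 6*h^4 - 3*h^3 - 56*h^2 - 48*h) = (h + 2)*(h + 4)*(h^4 + 2*h^3 - 11*h^2 - 12*h) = (h + 2)*(h + 4)^2*(h^3 - 2*h^2 - 3*h) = (h + 1)*(h + 2)*(h + 4)^2*(h^2 - 3*h) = h*(h + 1)*(h + 2)*(h + 4)^2*(h - 3)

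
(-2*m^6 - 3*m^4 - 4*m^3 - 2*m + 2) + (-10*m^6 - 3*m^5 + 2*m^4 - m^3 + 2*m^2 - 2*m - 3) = -12*m^6 - 3*m^5 - m^4 - 5*m^3 + 2*m^2 - 4*m - 1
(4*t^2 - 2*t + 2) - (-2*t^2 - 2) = 6*t^2 - 2*t + 4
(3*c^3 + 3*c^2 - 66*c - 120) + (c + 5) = 3*c^3 + 3*c^2 - 65*c - 115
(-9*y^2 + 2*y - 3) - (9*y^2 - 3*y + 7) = -18*y^2 + 5*y - 10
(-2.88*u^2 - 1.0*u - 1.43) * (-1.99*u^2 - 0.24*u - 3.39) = 5.7312*u^4 + 2.6812*u^3 + 12.8489*u^2 + 3.7332*u + 4.8477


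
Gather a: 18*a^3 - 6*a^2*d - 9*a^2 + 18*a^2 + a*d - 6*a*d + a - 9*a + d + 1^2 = 18*a^3 + a^2*(9 - 6*d) + a*(-5*d - 8) + d + 1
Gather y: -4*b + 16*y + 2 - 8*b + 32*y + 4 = -12*b + 48*y + 6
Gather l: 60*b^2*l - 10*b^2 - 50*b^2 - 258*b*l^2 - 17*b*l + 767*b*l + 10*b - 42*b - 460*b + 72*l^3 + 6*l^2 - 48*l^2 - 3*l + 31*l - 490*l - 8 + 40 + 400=-60*b^2 - 492*b + 72*l^3 + l^2*(-258*b - 42) + l*(60*b^2 + 750*b - 462) + 432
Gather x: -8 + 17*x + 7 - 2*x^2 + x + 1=-2*x^2 + 18*x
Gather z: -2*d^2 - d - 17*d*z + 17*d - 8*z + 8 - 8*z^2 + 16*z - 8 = -2*d^2 + 16*d - 8*z^2 + z*(8 - 17*d)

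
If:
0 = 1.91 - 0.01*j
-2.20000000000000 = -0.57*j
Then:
No Solution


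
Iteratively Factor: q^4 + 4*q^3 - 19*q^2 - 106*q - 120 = (q + 2)*(q^3 + 2*q^2 - 23*q - 60) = (q + 2)*(q + 3)*(q^2 - q - 20) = (q + 2)*(q + 3)*(q + 4)*(q - 5)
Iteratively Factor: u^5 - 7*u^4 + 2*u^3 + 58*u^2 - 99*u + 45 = (u - 3)*(u^4 - 4*u^3 - 10*u^2 + 28*u - 15) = (u - 3)*(u - 1)*(u^3 - 3*u^2 - 13*u + 15) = (u - 5)*(u - 3)*(u - 1)*(u^2 + 2*u - 3) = (u - 5)*(u - 3)*(u - 1)^2*(u + 3)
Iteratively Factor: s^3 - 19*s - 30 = (s + 3)*(s^2 - 3*s - 10) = (s + 2)*(s + 3)*(s - 5)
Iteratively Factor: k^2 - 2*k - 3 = (k + 1)*(k - 3)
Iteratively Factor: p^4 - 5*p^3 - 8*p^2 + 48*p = (p)*(p^3 - 5*p^2 - 8*p + 48) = p*(p - 4)*(p^2 - p - 12) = p*(p - 4)^2*(p + 3)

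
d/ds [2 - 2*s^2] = -4*s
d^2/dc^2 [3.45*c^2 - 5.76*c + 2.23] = 6.90000000000000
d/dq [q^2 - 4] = 2*q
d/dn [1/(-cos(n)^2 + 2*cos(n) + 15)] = 2*(1 - cos(n))*sin(n)/(sin(n)^2 + 2*cos(n) + 14)^2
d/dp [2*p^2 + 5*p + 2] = 4*p + 5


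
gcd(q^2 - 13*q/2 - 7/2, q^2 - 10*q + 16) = 1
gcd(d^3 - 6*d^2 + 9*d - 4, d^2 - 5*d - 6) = 1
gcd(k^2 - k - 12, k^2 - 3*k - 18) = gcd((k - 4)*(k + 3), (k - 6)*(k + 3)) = k + 3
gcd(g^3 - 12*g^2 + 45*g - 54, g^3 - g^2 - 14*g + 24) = g - 3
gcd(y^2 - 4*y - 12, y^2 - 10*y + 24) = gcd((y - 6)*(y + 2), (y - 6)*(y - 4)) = y - 6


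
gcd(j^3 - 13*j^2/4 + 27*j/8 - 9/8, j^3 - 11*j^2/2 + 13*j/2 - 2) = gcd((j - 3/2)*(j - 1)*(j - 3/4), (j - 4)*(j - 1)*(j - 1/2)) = j - 1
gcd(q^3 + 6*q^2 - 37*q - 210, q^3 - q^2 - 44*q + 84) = q^2 + q - 42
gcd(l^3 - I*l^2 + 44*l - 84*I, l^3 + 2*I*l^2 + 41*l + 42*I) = l^2 + I*l + 42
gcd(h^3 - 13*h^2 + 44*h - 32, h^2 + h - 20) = h - 4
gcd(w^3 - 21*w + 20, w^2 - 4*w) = w - 4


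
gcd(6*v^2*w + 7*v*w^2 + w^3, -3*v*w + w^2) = w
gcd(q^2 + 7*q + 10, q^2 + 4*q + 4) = q + 2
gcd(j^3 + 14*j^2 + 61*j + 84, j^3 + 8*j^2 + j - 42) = j^2 + 10*j + 21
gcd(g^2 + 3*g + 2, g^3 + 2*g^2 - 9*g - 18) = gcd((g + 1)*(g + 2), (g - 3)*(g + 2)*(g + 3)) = g + 2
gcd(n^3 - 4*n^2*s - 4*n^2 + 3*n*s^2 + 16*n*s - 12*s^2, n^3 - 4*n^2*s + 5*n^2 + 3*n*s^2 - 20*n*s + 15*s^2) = n^2 - 4*n*s + 3*s^2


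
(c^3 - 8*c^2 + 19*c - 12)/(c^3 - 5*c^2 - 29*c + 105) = (c^2 - 5*c + 4)/(c^2 - 2*c - 35)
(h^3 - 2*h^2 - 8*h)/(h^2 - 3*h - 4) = h*(h + 2)/(h + 1)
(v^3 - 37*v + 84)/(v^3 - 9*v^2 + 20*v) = (v^2 + 4*v - 21)/(v*(v - 5))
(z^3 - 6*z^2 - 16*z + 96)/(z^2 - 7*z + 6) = (z^2 - 16)/(z - 1)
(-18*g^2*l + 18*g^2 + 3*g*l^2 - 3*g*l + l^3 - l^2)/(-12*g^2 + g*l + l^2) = (6*g*l - 6*g + l^2 - l)/(4*g + l)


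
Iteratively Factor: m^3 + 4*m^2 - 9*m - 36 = (m - 3)*(m^2 + 7*m + 12) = (m - 3)*(m + 4)*(m + 3)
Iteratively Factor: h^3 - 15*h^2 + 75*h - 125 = (h - 5)*(h^2 - 10*h + 25) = (h - 5)^2*(h - 5)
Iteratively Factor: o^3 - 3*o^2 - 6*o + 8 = (o - 4)*(o^2 + o - 2) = (o - 4)*(o - 1)*(o + 2)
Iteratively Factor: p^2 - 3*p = (p - 3)*(p)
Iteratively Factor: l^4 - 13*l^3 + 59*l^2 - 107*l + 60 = (l - 5)*(l^3 - 8*l^2 + 19*l - 12) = (l - 5)*(l - 3)*(l^2 - 5*l + 4) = (l - 5)*(l - 3)*(l - 1)*(l - 4)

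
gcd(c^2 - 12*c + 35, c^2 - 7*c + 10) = c - 5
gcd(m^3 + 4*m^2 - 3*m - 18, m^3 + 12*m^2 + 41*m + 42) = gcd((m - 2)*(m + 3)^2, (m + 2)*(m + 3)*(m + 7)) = m + 3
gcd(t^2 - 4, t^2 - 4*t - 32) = 1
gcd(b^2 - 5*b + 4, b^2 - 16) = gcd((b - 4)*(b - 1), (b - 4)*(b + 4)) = b - 4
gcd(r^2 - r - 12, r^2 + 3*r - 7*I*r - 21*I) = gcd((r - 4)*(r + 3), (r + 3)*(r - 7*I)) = r + 3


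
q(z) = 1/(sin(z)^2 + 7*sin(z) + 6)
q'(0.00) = -0.19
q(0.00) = 0.17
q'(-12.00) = -0.07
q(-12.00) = 0.10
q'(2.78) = 0.10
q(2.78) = 0.12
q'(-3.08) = 0.22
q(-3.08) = 0.18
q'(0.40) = -0.09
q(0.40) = 0.11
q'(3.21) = 0.22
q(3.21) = 0.18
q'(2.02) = 0.02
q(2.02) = 0.08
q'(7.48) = -0.02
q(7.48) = 0.07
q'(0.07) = -0.17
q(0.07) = 0.15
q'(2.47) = 0.06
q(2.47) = 0.09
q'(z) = (-2*sin(z)*cos(z) - 7*cos(z))/(sin(z)^2 + 7*sin(z) + 6)^2 = -(2*sin(z) + 7)*cos(z)/(sin(z)^2 + 7*sin(z) + 6)^2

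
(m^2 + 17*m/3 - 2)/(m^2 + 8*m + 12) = (m - 1/3)/(m + 2)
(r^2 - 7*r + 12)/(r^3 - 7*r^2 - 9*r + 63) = (r - 4)/(r^2 - 4*r - 21)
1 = 1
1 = 1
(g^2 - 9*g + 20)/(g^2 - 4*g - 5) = (g - 4)/(g + 1)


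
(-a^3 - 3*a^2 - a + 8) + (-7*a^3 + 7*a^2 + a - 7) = -8*a^3 + 4*a^2 + 1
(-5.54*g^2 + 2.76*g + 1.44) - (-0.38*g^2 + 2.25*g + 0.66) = -5.16*g^2 + 0.51*g + 0.78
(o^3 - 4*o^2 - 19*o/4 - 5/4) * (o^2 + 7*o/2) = o^5 - o^4/2 - 75*o^3/4 - 143*o^2/8 - 35*o/8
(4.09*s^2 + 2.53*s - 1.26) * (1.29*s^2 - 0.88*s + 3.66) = 5.2761*s^4 - 0.3355*s^3 + 11.1176*s^2 + 10.3686*s - 4.6116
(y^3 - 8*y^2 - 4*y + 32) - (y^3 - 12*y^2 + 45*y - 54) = 4*y^2 - 49*y + 86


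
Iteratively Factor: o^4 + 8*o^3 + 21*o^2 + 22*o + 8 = (o + 1)*(o^3 + 7*o^2 + 14*o + 8) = (o + 1)*(o + 2)*(o^2 + 5*o + 4) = (o + 1)*(o + 2)*(o + 4)*(o + 1)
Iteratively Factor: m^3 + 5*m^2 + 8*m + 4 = (m + 2)*(m^2 + 3*m + 2) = (m + 1)*(m + 2)*(m + 2)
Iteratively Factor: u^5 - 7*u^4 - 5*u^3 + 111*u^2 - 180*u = (u - 3)*(u^4 - 4*u^3 - 17*u^2 + 60*u) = (u - 5)*(u - 3)*(u^3 + u^2 - 12*u) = (u - 5)*(u - 3)^2*(u^2 + 4*u) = u*(u - 5)*(u - 3)^2*(u + 4)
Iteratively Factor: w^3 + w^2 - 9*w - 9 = (w + 3)*(w^2 - 2*w - 3) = (w + 1)*(w + 3)*(w - 3)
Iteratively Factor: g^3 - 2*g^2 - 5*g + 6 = (g - 1)*(g^2 - g - 6) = (g - 3)*(g - 1)*(g + 2)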